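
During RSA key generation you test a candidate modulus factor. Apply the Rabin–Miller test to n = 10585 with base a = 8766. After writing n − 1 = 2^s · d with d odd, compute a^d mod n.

n − 1 = 10584 = 2^3 · 1323, so s = 3 and d = 1323.
8766^1323 mod 10585 = 2801.

2801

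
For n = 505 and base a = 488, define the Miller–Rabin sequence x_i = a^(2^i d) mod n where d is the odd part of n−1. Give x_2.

491

n − 1 = 504 = 2^3 · 63, so s = 3 and d = 63.
Repeated squaring mod 505: 488^1 ≡ 488, 488^2 ≡ 289, 488^4 ≡ 196, 488^8 ≡ 36, 488^16 ≡ 286, 488^32 ≡ 491.
63 = 32 + 16 + 8 + 4 + 2 + 1, so 488^63 ≡ 491·286·36·196·289·488 ≡ 137 (mod 505).
x_0 = 137.
x_1 = 137^2 mod 505 = 84.
x_2 = 84^2 mod 505 = 491.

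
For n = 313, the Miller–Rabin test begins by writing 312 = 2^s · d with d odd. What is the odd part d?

Halving: 312 → 156 → 78 → 39; 39 is odd.
So 312 = 2^3 · 39.

39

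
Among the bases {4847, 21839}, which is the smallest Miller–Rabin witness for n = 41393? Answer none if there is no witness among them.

n − 1 = 41392 = 2^4 · 2587, so s = 4 and d = 2587.
Base 4847: x_0 = 4847^2587 mod 41393 = 14735. x_0 is neither 1 nor 41392, so continue squaring. x_1 = 14735^2 mod 41393 = 13940. x_2 = 13940^2 mod 41393 = 24858. x_3 = 24858^2 mod 41393 = 5460. Reached i = s−1 = 3 without hitting −1: 4847 is a Miller–Rabin witness and 41393 is composite.
Base 21839: x_0 = 21839^2587 mod 41393 = 27901. x_0 is neither 1 nor 41392, so continue squaring. x_1 = 27901^2 mod 41393 = 29043. x_2 = 29043^2 mod 41393 = 30688. x_3 = 30688^2 mod 41393 = 21201. Reached i = s−1 = 3 without hitting −1: 21839 is a Miller–Rabin witness and 41393 is composite.
The smallest witness among the given bases is 4847.

4847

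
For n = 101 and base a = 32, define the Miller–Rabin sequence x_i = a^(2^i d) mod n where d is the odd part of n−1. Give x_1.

100

n − 1 = 100 = 2^2 · 25, so s = 2 and d = 25.
x_0 = 32^25 mod 101 = 10.
x_1 = 10^2 mod 101 = 100.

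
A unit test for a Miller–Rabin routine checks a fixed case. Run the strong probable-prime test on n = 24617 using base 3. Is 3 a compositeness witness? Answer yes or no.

n − 1 = 24616 = 2^3 · 3077, so s = 3 and d = 3077.
x_0 = 3^3077 mod 24617 = 12050.
x_0 is neither 1 nor 24616, so continue squaring.
x_1 = 12050^2 mod 24617 = 11434.
x_2 = 11434^2 mod 24617 = 20086.
Reached i = s−1 = 2 without hitting −1: 3 is a Miller–Rabin witness and 24617 is composite.

yes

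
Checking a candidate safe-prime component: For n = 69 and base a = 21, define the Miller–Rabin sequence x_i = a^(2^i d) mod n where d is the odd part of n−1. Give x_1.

n − 1 = 68 = 2^2 · 17, so s = 2 and d = 17.
Repeated squaring mod 69: 21^1 ≡ 21, 21^2 ≡ 27, 21^4 ≡ 39, 21^8 ≡ 3, 21^16 ≡ 9.
17 = 16 + 1, so 21^17 ≡ 9·21 ≡ 51 (mod 69).
x_0 = 51.
x_1 = 51^2 mod 69 = 48.

48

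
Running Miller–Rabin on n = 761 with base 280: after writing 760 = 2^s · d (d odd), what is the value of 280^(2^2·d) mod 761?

760

n − 1 = 760 = 2^3 · 95, so s = 3 and d = 95.
Repeated squaring mod 761: 280^1 ≡ 280, 280^2 ≡ 17, 280^4 ≡ 289, 280^8 ≡ 572, 280^16 ≡ 715, 280^32 ≡ 594, 280^64 ≡ 493.
95 = 64 + 16 + 8 + 4 + 2 + 1, so 280^95 ≡ 493·715·572·289·17·280 ≡ 62 (mod 761).
x_0 = 62.
x_1 = 62^2 mod 761 = 39.
x_2 = 39^2 mod 761 = 760.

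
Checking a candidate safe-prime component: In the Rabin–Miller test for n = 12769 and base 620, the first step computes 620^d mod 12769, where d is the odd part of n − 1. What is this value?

5728

n − 1 = 12768 = 2^5 · 399, so s = 5 and d = 399.
Repeated squaring mod 12769: 620^1 ≡ 620, 620^2 ≡ 1330, 620^4 ≡ 6778, 620^8 ≡ 11191, 620^16 ≡ 129, 620^32 ≡ 3872, 620^64 ≡ 1578, 620^128 ≡ 129, 620^256 ≡ 3872.
399 = 256 + 128 + 8 + 4 + 2 + 1, so 620^399 ≡ 3872·129·11191·6778·1330·620 ≡ 5728 (mod 12769).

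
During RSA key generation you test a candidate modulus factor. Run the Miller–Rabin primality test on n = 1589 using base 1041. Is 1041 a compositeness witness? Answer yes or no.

yes

n − 1 = 1588 = 2^2 · 397, so s = 2 and d = 397.
x_0 = 1041^397 mod 1589 = 684.
x_0 is neither 1 nor 1588, so continue squaring.
x_1 = 684^2 mod 1589 = 690.
Reached i = s−1 = 1 without hitting −1: 1041 is a Miller–Rabin witness and 1589 is composite.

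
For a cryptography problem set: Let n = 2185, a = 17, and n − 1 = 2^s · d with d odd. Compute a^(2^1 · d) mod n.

n − 1 = 2184 = 2^3 · 273, so s = 3 and d = 273.
x_0 = 17^273 mod 2185 = 467.
x_1 = 467^2 mod 2185 = 1774.

1774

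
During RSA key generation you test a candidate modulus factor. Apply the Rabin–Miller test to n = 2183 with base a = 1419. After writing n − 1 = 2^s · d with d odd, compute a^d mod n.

1532

n − 1 = 2182 = 2^1 · 1091, so s = 1 and d = 1091.
1419^1091 mod 2183 = 1532.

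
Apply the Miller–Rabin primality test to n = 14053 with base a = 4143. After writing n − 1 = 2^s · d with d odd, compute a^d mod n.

6774

n − 1 = 14052 = 2^2 · 3513, so s = 2 and d = 3513.
By repeated squaring, 4143^3513 ≡ 6774 (mod 14053).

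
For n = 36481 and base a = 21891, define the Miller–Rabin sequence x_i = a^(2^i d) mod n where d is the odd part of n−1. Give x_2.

n − 1 = 36480 = 2^7 · 285, so s = 7 and d = 285.
x_0 = 21891^285 mod 36481 = 34954.
x_1 = 34954^2 mod 36481 = 33426.
x_2 = 33426^2 mod 36481 = 30370.

30370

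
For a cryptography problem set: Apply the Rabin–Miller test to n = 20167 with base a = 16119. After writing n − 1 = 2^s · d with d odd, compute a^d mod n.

10534

n − 1 = 20166 = 2^1 · 10083, so s = 1 and d = 10083.
16119^10083 mod 20167 = 10534.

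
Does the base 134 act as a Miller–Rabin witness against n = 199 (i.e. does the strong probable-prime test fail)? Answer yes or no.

no

n − 1 = 198 = 2^1 · 99, so s = 1 and d = 99.
Repeated squaring mod 199: 134^1 ≡ 134, 134^2 ≡ 46, 134^4 ≡ 126, 134^8 ≡ 155, 134^16 ≡ 145, 134^32 ≡ 130, 134^64 ≡ 184.
99 = 64 + 32 + 2 + 1, so 134^99 ≡ 184·130·46·134 ≡ 198 (mod 199).
x_0 = 134^99 mod 199 = 198.
x_0 = 198 ≡ −1, so 134 is not a witness.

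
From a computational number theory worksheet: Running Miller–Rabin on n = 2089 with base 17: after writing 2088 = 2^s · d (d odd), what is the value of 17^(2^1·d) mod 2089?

2088

n − 1 = 2088 = 2^3 · 261, so s = 3 and d = 261.
x_0 = 17^261 mod 2089 = 789.
x_1 = 789^2 mod 2089 = 2088.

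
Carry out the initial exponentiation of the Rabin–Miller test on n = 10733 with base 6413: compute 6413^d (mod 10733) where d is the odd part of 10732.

n − 1 = 10732 = 2^2 · 2683, so s = 2 and d = 2683.
6413^2683 mod 10733 = 518.

518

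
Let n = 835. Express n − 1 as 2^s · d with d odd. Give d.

Halving: 834 → 417; 417 is odd.
So 834 = 2^1 · 417.

417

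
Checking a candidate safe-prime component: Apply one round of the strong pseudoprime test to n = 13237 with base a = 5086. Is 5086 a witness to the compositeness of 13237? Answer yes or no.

yes

n − 1 = 13236 = 2^2 · 3309, so s = 2 and d = 3309.
x_0 = 5086^3309 mod 13237 = 4201.
x_0 is neither 1 nor 13236, so continue squaring.
x_1 = 4201^2 mod 13237 = 3480.
Reached i = s−1 = 1 without hitting −1: 5086 is a Miller–Rabin witness and 13237 is composite.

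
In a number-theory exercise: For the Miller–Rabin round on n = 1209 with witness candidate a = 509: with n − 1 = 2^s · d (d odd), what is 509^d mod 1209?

323

n − 1 = 1208 = 2^3 · 151, so s = 3 and d = 151.
509^151 mod 1209 = 323.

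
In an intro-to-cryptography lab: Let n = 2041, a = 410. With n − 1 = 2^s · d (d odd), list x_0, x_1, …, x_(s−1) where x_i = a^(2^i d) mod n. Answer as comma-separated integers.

1877, 363, 1145

n − 1 = 2040 = 2^3 · 255, so s = 3 and d = 255.
x_0 = 410^255 mod 2041 = 1877.
x_1 = 1877^2 mod 2041 = 363.
x_2 = 363^2 mod 2041 = 1145.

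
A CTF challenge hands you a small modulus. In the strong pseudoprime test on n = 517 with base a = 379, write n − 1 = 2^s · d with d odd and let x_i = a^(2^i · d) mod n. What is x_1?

290

n − 1 = 516 = 2^2 · 129, so s = 2 and d = 129.
x_0 = 379^129 mod 517 = 108.
x_1 = 108^2 mod 517 = 290.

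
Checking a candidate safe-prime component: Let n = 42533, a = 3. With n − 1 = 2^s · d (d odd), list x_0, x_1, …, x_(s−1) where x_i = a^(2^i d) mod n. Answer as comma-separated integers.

n − 1 = 42532 = 2^2 · 10633, so s = 2 and d = 10633.
x_0 = 3^10633 mod 42533 = 3506.
x_1 = 3506^2 mod 42533 = 42532.

3506, 42532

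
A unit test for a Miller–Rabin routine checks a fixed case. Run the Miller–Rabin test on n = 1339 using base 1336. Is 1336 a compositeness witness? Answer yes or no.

yes

n − 1 = 1338 = 2^1 · 669, so s = 1 and d = 669.
Repeated squaring mod 1339: 1336^1 ≡ 1336, 1336^2 ≡ 9, 1336^4 ≡ 81, 1336^8 ≡ 1205, 1336^16 ≡ 549, 1336^32 ≡ 126, 1336^64 ≡ 1147, 1336^128 ≡ 711, 1336^256 ≡ 718, 1336^512 ≡ 9.
669 = 512 + 128 + 16 + 8 + 4 + 1, so 1336^669 ≡ 9·711·549·1205·81·1336 ≡ 935 (mod 1339).
x_0 = 1336^669 mod 1339 = 935.
x_0 ∉ {1, 1338} and s = 1, so 1336 is a Miller–Rabin witness and 1339 is composite.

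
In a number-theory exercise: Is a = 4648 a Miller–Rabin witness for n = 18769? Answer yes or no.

yes

n − 1 = 18768 = 2^4 · 1173, so s = 4 and d = 1173.
x_0 = 4648^1173 mod 18769 = 12203.
x_0 is neither 1 nor 18768, so continue squaring.
x_1 = 12203^2 mod 18769 = 18732.
x_2 = 18732^2 mod 18769 = 1369.
x_3 = 1369^2 mod 18769 = 16030.
Reached i = s−1 = 3 without hitting −1: 4648 is a Miller–Rabin witness and 18769 is composite.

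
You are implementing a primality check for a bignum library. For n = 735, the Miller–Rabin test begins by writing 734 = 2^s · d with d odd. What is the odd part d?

367

Halving: 734 → 367; 367 is odd.
So 734 = 2^1 · 367.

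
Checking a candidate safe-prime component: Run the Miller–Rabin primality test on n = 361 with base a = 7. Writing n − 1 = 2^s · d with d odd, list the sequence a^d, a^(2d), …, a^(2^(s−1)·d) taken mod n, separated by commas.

n − 1 = 360 = 2^3 · 45, so s = 3 and d = 45.
x_0 = 7^45 mod 361 = 77.
x_1 = 77^2 mod 361 = 153.
x_2 = 153^2 mod 361 = 305.

77, 153, 305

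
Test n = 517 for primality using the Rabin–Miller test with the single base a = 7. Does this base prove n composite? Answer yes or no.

n − 1 = 516 = 2^2 · 129, so s = 2 and d = 129.
x_0 = 7^129 mod 517 = 316.
x_0 is neither 1 nor 516, so continue squaring.
x_1 = 316^2 mod 517 = 75.
Reached i = s−1 = 1 without hitting −1: 7 is a Miller–Rabin witness and 517 is composite.

yes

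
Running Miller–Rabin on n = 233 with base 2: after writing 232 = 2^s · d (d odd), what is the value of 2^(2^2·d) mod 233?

n − 1 = 232 = 2^3 · 29, so s = 3 and d = 29.
x_0 = 2^29 mod 233 = 1.
x_1 = 1^2 mod 233 = 1.
x_2 = 1^2 mod 233 = 1.

1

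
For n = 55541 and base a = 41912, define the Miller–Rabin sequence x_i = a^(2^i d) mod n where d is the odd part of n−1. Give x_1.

55540

n − 1 = 55540 = 2^2 · 13885, so s = 2 and d = 13885.
x_0 = 41912^13885 mod 55541 = 49836.
x_1 = 49836^2 mod 55541 = 55540.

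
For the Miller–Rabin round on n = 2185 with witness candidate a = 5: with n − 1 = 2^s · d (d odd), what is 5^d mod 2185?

885

n − 1 = 2184 = 2^3 · 273, so s = 3 and d = 273.
By repeated squaring, 5^273 ≡ 885 (mod 2185).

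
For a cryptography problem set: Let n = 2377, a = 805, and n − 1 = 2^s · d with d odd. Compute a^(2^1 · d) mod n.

n − 1 = 2376 = 2^3 · 297, so s = 3 and d = 297.
x_0 = 805^297 mod 2377 = 709.
x_1 = 709^2 mod 2377 = 1134.

1134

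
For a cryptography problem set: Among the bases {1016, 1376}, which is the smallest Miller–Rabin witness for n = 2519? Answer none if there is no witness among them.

1016

n − 1 = 2518 = 2^1 · 1259, so s = 1 and d = 1259.
Base 1016: x_0 = 1016^1259 mod 2519 = 520. x_0 ∉ {1, 2518} and s = 1, so 1016 is a Miller–Rabin witness and 2519 is composite.
Base 1376: x_0 = 1376^1259 mod 2519 = 2487. x_0 ∉ {1, 2518} and s = 1, so 1376 is a Miller–Rabin witness and 2519 is composite.
The smallest witness among the given bases is 1016.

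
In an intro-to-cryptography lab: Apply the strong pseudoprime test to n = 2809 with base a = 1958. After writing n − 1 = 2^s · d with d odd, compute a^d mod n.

2309

n − 1 = 2808 = 2^3 · 351, so s = 3 and d = 351.
Repeated squaring mod 2809: 1958^1 ≡ 1958, 1958^2 ≡ 2288, 1958^4 ≡ 1777, 1958^8 ≡ 413, 1958^16 ≡ 2029, 1958^32 ≡ 1656, 1958^64 ≡ 752, 1958^128 ≡ 895, 1958^256 ≡ 460.
351 = 256 + 64 + 16 + 8 + 4 + 2 + 1, so 1958^351 ≡ 460·752·2029·413·1777·2288·1958 ≡ 2309 (mod 2809).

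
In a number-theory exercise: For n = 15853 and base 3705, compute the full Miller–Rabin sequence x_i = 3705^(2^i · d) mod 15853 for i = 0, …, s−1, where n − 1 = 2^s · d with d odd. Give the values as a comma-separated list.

699, 13011

n − 1 = 15852 = 2^2 · 3963, so s = 2 and d = 3963.
x_0 = 3705^3963 mod 15853 = 699.
x_1 = 699^2 mod 15853 = 13011.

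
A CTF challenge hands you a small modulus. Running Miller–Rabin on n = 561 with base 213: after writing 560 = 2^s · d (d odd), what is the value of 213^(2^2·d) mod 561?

441

n − 1 = 560 = 2^4 · 35, so s = 4 and d = 35.
x_0 = 213^35 mod 561 = 474.
x_1 = 474^2 mod 561 = 276.
x_2 = 276^2 mod 561 = 441.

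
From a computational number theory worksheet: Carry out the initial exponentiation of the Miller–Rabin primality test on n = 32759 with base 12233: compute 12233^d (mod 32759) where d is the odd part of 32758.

19587

n − 1 = 32758 = 2^1 · 16379, so s = 1 and d = 16379.
Repeated squaring mod 32759: 12233^1 ≡ 12233, 12233^2 ≡ 3177, 12233^4 ≡ 3557, 12233^8 ≡ 7275, 12233^16 ≡ 19840, 12233^32 ≡ 26215, 12233^64 ≡ 7923, 12233^128 ≡ 7685, 12233^256 ≡ 27507, 12233^512 ≡ 426, 12233^1024 ≡ 17681, 12233^2048 ≡ 31383, 12233^4096 ≡ 26113, 12233^8192 ≡ 10184.
16379 = 8192 + 4096 + 2048 + 1024 + 512 + 256 + 128 + 64 + 32 + 16 + 8 + 2 + 1, so 12233^16379 ≡ 10184·26113·31383·17681·426·27507·7685·7923·26215·19840·7275·3177·12233 ≡ 19587 (mod 32759).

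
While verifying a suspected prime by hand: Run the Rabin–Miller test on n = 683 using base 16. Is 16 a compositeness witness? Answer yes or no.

no

n − 1 = 682 = 2^1 · 341, so s = 1 and d = 341.
x_0 = 16^341 mod 683 = 1.
x_0 = 1, so 16 is not a witness.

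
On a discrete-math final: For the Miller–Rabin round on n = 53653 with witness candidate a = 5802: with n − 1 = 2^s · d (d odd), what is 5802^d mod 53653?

1

n − 1 = 53652 = 2^2 · 13413, so s = 2 and d = 13413.
By repeated squaring, 5802^13413 ≡ 1 (mod 53653).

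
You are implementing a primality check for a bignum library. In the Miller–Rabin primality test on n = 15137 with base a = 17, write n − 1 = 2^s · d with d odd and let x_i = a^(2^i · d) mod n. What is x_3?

2218

n − 1 = 15136 = 2^5 · 473, so s = 5 and d = 473.
x_0 = 17^473 mod 15137 = 2336.
x_1 = 2336^2 mod 15137 = 7576.
x_2 = 7576^2 mod 15137 = 11409.
x_3 = 11409^2 mod 15137 = 2218.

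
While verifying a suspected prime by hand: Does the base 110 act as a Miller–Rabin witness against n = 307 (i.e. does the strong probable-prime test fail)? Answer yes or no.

n − 1 = 306 = 2^1 · 153, so s = 1 and d = 153.
x_0 = 110^153 mod 307 = 1.
x_0 = 1, so 110 is not a witness.

no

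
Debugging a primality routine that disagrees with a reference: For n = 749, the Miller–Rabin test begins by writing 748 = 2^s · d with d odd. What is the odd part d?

187

Halving: 748 → 374 → 187; 187 is odd.
So 748 = 2^2 · 187.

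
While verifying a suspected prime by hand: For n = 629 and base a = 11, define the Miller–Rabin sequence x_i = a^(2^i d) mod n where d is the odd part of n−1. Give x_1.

491

n − 1 = 628 = 2^2 · 157, so s = 2 and d = 157.
Repeated squaring mod 629: 11^1 ≡ 11, 11^2 ≡ 121, 11^4 ≡ 174, 11^8 ≡ 84, 11^16 ≡ 137, 11^32 ≡ 528, 11^64 ≡ 137, 11^128 ≡ 528.
157 = 128 + 16 + 8 + 4 + 1, so 11^157 ≡ 528·137·84·174·11 ≡ 381 (mod 629).
x_0 = 381.
x_1 = 381^2 mod 629 = 491.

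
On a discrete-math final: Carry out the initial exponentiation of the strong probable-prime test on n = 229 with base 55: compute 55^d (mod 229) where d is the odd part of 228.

1

n − 1 = 228 = 2^2 · 57, so s = 2 and d = 57.
By repeated squaring, 55^57 ≡ 1 (mod 229).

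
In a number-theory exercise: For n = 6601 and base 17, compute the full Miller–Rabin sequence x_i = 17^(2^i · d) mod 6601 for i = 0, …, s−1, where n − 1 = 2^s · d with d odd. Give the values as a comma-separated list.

5795, 2738, 4509

n − 1 = 6600 = 2^3 · 825, so s = 3 and d = 825.
x_0 = 17^825 mod 6601 = 5795.
x_1 = 5795^2 mod 6601 = 2738.
x_2 = 2738^2 mod 6601 = 4509.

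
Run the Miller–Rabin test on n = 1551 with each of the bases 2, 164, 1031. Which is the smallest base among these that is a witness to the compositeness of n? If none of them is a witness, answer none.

n − 1 = 1550 = 2^1 · 775, so s = 1 and d = 775.
Base 2: x_0 = 2^775 mod 1551 = 65. x_0 ∉ {1, 1550} and s = 1, so 2 is a Miller–Rabin witness and 1551 is composite.
Base 164: x_0 = 164^775 mod 1551 = 1517. x_0 ∉ {1, 1550} and s = 1, so 164 is a Miller–Rabin witness and 1551 is composite.
Base 1031: x_0 = 1031^775 mod 1551 = 626. x_0 ∉ {1, 1550} and s = 1, so 1031 is a Miller–Rabin witness and 1551 is composite.
The smallest witness among the given bases is 2.

2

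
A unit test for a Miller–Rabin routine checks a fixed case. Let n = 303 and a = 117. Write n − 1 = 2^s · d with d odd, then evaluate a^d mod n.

n − 1 = 302 = 2^1 · 151, so s = 1 and d = 151.
Repeated squaring mod 303: 117^1 ≡ 117, 117^2 ≡ 54, 117^4 ≡ 189, 117^8 ≡ 270, 117^16 ≡ 180, 117^32 ≡ 282, 117^64 ≡ 138, 117^128 ≡ 258.
151 = 128 + 16 + 4 + 2 + 1, so 117^151 ≡ 258·180·189·54·117 ≡ 117 (mod 303).

117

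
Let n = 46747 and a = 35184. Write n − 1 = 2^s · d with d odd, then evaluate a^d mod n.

46746

n − 1 = 46746 = 2^1 · 23373, so s = 1 and d = 23373.
35184^23373 mod 46747 = 46746.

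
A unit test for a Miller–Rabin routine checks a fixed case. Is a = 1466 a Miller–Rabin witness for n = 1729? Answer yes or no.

n − 1 = 1728 = 2^6 · 27, so s = 6 and d = 27.
Repeated squaring mod 1729: 1466^1 ≡ 1466, 1466^2 ≡ 9, 1466^4 ≡ 81, 1466^8 ≡ 1374, 1466^16 ≡ 1537.
27 = 16 + 8 + 2 + 1, so 1466^27 ≡ 1537·1374·9·1466 ≡ 1728 (mod 1729).
x_0 = 1466^27 mod 1729 = 1728.
x_0 = 1728 ≡ −1, so 1466 is not a witness.

no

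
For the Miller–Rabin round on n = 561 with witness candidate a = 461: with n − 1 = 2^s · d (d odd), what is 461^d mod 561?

263

n − 1 = 560 = 2^4 · 35, so s = 4 and d = 35.
461^35 mod 561 = 263.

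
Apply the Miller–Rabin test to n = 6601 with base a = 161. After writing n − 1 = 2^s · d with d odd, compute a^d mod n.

161

n − 1 = 6600 = 2^3 · 825, so s = 3 and d = 825.
Repeated squaring mod 6601: 161^1 ≡ 161, 161^2 ≡ 6118, 161^4 ≡ 2254, 161^8 ≡ 4347, 161^16 ≡ 4347, 161^32 ≡ 4347, 161^64 ≡ 4347, 161^128 ≡ 4347, 161^256 ≡ 4347, 161^512 ≡ 4347.
825 = 512 + 256 + 32 + 16 + 8 + 1, so 161^825 ≡ 4347·4347·4347·4347·4347·161 ≡ 161 (mod 6601).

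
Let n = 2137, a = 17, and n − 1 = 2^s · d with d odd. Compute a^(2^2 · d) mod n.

n − 1 = 2136 = 2^3 · 267, so s = 3 and d = 267.
x_0 = 17^267 mod 2137 = 1872.
x_1 = 1872^2 mod 2137 = 1841.
x_2 = 1841^2 mod 2137 = 2136.

2136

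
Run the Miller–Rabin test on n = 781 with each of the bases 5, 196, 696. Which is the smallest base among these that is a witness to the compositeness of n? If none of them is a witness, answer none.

n − 1 = 780 = 2^2 · 195, so s = 2 and d = 195.
Base 5: x_0 = 5^195 mod 781 = 1. x_0 = 1, so 5 is not a witness.
Base 196: x_0 = 196^195 mod 781 = 1. x_0 = 1, so 196 is not a witness.
Base 696: x_0 = 696^195 mod 781 = 1. x_0 = 1, so 696 is not a witness.
No listed base is a witness for 781.

none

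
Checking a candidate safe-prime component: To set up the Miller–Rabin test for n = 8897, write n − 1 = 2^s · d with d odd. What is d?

Halving: 8896 → 4448 → 2224 → 1112 → 556 → 278 → 139; 139 is odd.
So 8896 = 2^6 · 139.

139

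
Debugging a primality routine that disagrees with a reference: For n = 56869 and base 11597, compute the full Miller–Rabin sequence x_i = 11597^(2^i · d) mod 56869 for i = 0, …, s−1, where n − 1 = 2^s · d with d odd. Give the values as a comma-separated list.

824, 53417

n − 1 = 56868 = 2^2 · 14217, so s = 2 and d = 14217.
x_0 = 11597^14217 mod 56869 = 824.
x_1 = 824^2 mod 56869 = 53417.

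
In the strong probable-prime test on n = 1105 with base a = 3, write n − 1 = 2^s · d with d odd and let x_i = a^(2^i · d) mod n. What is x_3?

n − 1 = 1104 = 2^4 · 69, so s = 4 and d = 69.
x_0 = 3^69 mod 1105 = 1093.
x_1 = 1093^2 mod 1105 = 144.
x_2 = 144^2 mod 1105 = 846.
x_3 = 846^2 mod 1105 = 781.

781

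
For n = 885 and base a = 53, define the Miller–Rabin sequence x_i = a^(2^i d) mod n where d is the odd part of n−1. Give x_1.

n − 1 = 884 = 2^2 · 221, so s = 2 and d = 221.
Repeated squaring mod 885: 53^1 ≡ 53, 53^2 ≡ 154, 53^4 ≡ 706, 53^8 ≡ 181, 53^16 ≡ 16, 53^32 ≡ 256, 53^64 ≡ 46, 53^128 ≡ 346.
221 = 128 + 64 + 16 + 8 + 4 + 1, so 53^221 ≡ 346·46·16·181·706·53 ≡ 458 (mod 885).
x_0 = 458.
x_1 = 458^2 mod 885 = 19.

19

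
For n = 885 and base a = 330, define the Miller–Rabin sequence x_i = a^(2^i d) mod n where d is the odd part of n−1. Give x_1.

n − 1 = 884 = 2^2 · 221, so s = 2 and d = 221.
x_0 = 330^221 mod 885 = 435.
x_1 = 435^2 mod 885 = 720.

720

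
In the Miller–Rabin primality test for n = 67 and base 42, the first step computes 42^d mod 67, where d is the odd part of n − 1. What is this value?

n − 1 = 66 = 2^1 · 33, so s = 1 and d = 33.
42^33 mod 67 = 66.

66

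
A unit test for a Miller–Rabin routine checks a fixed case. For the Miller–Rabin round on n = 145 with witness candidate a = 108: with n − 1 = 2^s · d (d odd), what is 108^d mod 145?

n − 1 = 144 = 2^4 · 9, so s = 4 and d = 9.
Repeated squaring mod 145: 108^1 ≡ 108, 108^2 ≡ 64, 108^4 ≡ 36, 108^8 ≡ 136.
9 = 8 + 1, so 108^9 ≡ 136·108 ≡ 43 (mod 145).

43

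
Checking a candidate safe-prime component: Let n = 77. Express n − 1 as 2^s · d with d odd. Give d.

19

Halving: 76 → 38 → 19; 19 is odd.
So 76 = 2^2 · 19.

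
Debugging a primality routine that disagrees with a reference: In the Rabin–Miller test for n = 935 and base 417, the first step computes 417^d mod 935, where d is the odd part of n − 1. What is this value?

593

n − 1 = 934 = 2^1 · 467, so s = 1 and d = 467.
417^467 mod 935 = 593.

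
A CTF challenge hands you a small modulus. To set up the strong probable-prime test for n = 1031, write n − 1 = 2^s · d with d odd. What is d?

Halving: 1030 → 515; 515 is odd.
So 1030 = 2^1 · 515.

515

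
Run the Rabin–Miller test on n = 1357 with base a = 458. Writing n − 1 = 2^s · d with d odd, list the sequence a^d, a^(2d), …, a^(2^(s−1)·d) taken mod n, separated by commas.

523, 772

n − 1 = 1356 = 2^2 · 339, so s = 2 and d = 339.
x_0 = 458^339 mod 1357 = 523.
x_1 = 523^2 mod 1357 = 772.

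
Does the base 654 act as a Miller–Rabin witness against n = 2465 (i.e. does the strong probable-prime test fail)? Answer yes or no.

n − 1 = 2464 = 2^5 · 77, so s = 5 and d = 77.
By repeated squaring, 654^77 ≡ 349 (mod 2465).
x_0 = 654^77 mod 2465 = 349.
x_0 is neither 1 nor 2464, so continue squaring.
x_1 = 349^2 mod 2465 = 1016.
x_2 = 1016^2 mod 2465 = 1886.
x_3 = 1886^2 mod 2465 = 1.
x_3 = 1 but x_2 ≠ ±1, a nontrivial square root of 1 — 654 is a witness and 2465 is composite.

yes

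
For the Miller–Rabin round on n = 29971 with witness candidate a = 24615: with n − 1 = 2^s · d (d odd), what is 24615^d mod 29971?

27743

n − 1 = 29970 = 2^1 · 14985, so s = 1 and d = 14985.
Repeated squaring mod 29971: 24615^1 ≡ 24615, 24615^2 ≡ 4489, 24615^4 ≡ 10609, 24615^8 ≡ 9776, 24615^16 ≡ 22628, 24615^32 ≡ 1820, 24615^64 ≡ 15590, 24615^128 ≡ 13261, 24615^256 ≡ 14264, 24615^512 ≡ 18548, 24615^1024 ≡ 21166, 24615^2048 ≡ 23019, 24615^4096 ≡ 17052, 24615^8192 ≡ 22033.
14985 = 8192 + 4096 + 2048 + 512 + 128 + 8 + 1, so 24615^14985 ≡ 22033·17052·23019·18548·13261·9776·24615 ≡ 27743 (mod 29971).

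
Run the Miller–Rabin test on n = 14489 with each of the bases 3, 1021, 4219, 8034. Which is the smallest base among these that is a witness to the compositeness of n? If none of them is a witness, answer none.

n − 1 = 14488 = 2^3 · 1811, so s = 3 and d = 1811.
Base 3: x_0 = 3^1811 mod 14489 = 10328. x_0 is neither 1 nor 14488, so continue squaring. x_1 = 10328^2 mod 14489 = 14055. x_2 = 14055^2 mod 14489 = 14488. x_2 ≡ −1, so 3 is not a witness.
Base 1021: x_0 = 1021^1811 mod 14489 = 9238. x_0 is neither 1 nor 14488, so continue squaring. x_1 = 9238^2 mod 14489 = 434. x_2 = 434^2 mod 14489 = 14488. x_2 ≡ −1, so 1021 is not a witness.
Base 4219: x_0 = 4219^1811 mod 14489 = 9238. x_0 is neither 1 nor 14488, so continue squaring. x_1 = 9238^2 mod 14489 = 434. x_2 = 434^2 mod 14489 = 14488. x_2 ≡ −1, so 4219 is not a witness.
Base 8034: x_0 = 8034^1811 mod 14489 = 10328. x_0 is neither 1 nor 14488, so continue squaring. x_1 = 10328^2 mod 14489 = 14055. x_2 = 14055^2 mod 14489 = 14488. x_2 ≡ −1, so 8034 is not a witness.
No listed base is a witness for 14489.

none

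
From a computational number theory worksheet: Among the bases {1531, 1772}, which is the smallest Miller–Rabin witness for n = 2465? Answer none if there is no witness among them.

n − 1 = 2464 = 2^5 · 77, so s = 5 and d = 77.
Base 1531: x_0 = 1531^77 mod 2465 = 1. x_0 = 1, so 1531 is not a witness.
Base 1772: x_0 = 1772^77 mod 2465 = 1177. x_0 is neither 1 nor 2464, so continue squaring. x_1 = 1177^2 mod 2465 = 2464. x_1 ≡ −1, so 1772 is not a witness.
No listed base is a witness for 2465.

none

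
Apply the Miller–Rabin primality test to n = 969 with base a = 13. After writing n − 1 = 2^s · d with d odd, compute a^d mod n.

319

n − 1 = 968 = 2^3 · 121, so s = 3 and d = 121.
Repeated squaring mod 969: 13^1 ≡ 13, 13^2 ≡ 169, 13^4 ≡ 460, 13^8 ≡ 358, 13^16 ≡ 256, 13^32 ≡ 613, 13^64 ≡ 766.
121 = 64 + 32 + 16 + 8 + 1, so 13^121 ≡ 766·613·256·358·13 ≡ 319 (mod 969).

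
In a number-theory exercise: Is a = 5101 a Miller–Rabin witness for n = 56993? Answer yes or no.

no

n − 1 = 56992 = 2^5 · 1781, so s = 5 and d = 1781.
x_0 = 5101^1781 mod 56993 = 12878.
x_0 is neither 1 nor 56992, so continue squaring.
x_1 = 12878^2 mod 56993 = 50247.
x_2 = 50247^2 mod 56993 = 28102.
x_3 = 28102^2 mod 56993 = 27396.
x_4 = 27396^2 mod 56993 = 56992.
x_4 ≡ −1, so 5101 is not a witness.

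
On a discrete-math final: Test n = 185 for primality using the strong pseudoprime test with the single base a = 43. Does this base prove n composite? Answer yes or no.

n − 1 = 184 = 2^3 · 23, so s = 3 and d = 23.
x_0 = 43^23 mod 185 = 142.
x_0 is neither 1 nor 184, so continue squaring.
x_1 = 142^2 mod 185 = 184.
x_1 ≡ −1, so 43 is not a witness.

no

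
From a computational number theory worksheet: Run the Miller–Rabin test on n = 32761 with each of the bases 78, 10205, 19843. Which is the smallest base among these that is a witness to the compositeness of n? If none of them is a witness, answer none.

n − 1 = 32760 = 2^3 · 4095, so s = 3 and d = 4095.
Base 78: x_0 = 78^4095 mod 32761 = 3458. x_0 is neither 1 nor 32760, so continue squaring. x_1 = 3458^2 mod 32761 = 32760. x_1 ≡ −1, so 78 is not a witness.
Base 10205: x_0 = 10205^4095 mod 32761 = 5630. x_0 is neither 1 nor 32760, so continue squaring. x_1 = 5630^2 mod 32761 = 17013. x_2 = 17013^2 mod 32761 = 31495. Reached i = s−1 = 2 without hitting −1: 10205 is a Miller–Rabin witness and 32761 is composite.
Base 19843: x_0 = 19843^4095 mod 32761 = 23893. x_0 is neither 1 nor 32760, so continue squaring. x_1 = 23893^2 mod 32761 = 15024. x_2 = 15024^2 mod 32761 = 30047. Reached i = s−1 = 2 without hitting −1: 19843 is a Miller–Rabin witness and 32761 is composite.
The smallest witness among the given bases is 10205.

10205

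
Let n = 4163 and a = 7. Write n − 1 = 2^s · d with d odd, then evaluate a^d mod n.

4137

n − 1 = 4162 = 2^1 · 2081, so s = 1 and d = 2081.
7^2081 mod 4163 = 4137.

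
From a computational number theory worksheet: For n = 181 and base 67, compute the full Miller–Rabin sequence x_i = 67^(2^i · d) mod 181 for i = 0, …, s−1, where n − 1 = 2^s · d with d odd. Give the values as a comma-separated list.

n − 1 = 180 = 2^2 · 45, so s = 2 and d = 45.
x_0 = 67^45 mod 181 = 180.
x_1 = 180^2 mod 181 = 1.

180, 1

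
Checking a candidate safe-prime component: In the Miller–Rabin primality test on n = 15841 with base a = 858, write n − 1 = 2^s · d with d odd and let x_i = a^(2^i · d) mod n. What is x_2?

1

n − 1 = 15840 = 2^5 · 495, so s = 5 and d = 495.
Repeated squaring mod 15841: 858^1 ≡ 858, 858^2 ≡ 7478, 858^4 ≡ 1754, 858^8 ≡ 3362, 858^16 ≡ 8411, 858^32 ≡ 14856, 858^64 ≡ 3924, 858^128 ≡ 324, 858^256 ≡ 9930.
495 = 256 + 128 + 64 + 32 + 8 + 4 + 2 + 1, so 858^495 ≡ 9930·324·3924·14856·3362·1754·7478·858 ≡ 2045 (mod 15841).
x_0 = 2045.
x_1 = 2045^2 mod 15841 = 1.
x_2 = 1^2 mod 15841 = 1.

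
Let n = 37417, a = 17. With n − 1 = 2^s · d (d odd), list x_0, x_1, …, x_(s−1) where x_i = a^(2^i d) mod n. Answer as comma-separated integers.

n − 1 = 37416 = 2^3 · 4677, so s = 3 and d = 4677.
x_0 = 17^4677 mod 37417 = 32300.
x_1 = 32300^2 mod 37417 = 29206.
x_2 = 29206^2 mod 37417 = 32504.

32300, 29206, 32504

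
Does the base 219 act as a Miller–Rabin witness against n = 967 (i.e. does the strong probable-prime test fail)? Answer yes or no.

no

n − 1 = 966 = 2^1 · 483, so s = 1 and d = 483.
x_0 = 219^483 mod 967 = 966.
x_0 = 966 ≡ −1, so 219 is not a witness.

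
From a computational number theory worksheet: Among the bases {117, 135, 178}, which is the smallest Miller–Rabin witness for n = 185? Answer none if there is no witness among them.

135

n − 1 = 184 = 2^3 · 23, so s = 3 and d = 23.
Base 117: x_0 = 117^23 mod 185 = 68. x_0 is neither 1 nor 184, so continue squaring. x_1 = 68^2 mod 185 = 184. x_1 ≡ −1, so 117 is not a witness.
Base 135: x_0 = 135^23 mod 185 = 35. x_0 is neither 1 nor 184, so continue squaring. x_1 = 35^2 mod 185 = 115. x_2 = 115^2 mod 185 = 90. Reached i = s−1 = 2 without hitting −1: 135 is a Miller–Rabin witness and 185 is composite.
Base 178: x_0 = 178^23 mod 185 = 102. x_0 is neither 1 nor 184, so continue squaring. x_1 = 102^2 mod 185 = 44. x_2 = 44^2 mod 185 = 86. Reached i = s−1 = 2 without hitting −1: 178 is a Miller–Rabin witness and 185 is composite.
The smallest witness among the given bases is 135.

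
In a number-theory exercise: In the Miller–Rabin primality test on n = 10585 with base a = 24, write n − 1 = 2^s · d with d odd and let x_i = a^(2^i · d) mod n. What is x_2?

1

n − 1 = 10584 = 2^3 · 1323, so s = 3 and d = 1323.
Repeated squaring mod 10585: 24^1 ≡ 24, 24^2 ≡ 576, 24^4 ≡ 3641, 24^8 ≡ 4461, 24^16 ≡ 721, 24^32 ≡ 1176, 24^64 ≡ 6926, 24^128 ≡ 8841, 24^256 ≡ 3641, 24^512 ≡ 4461, 24^1024 ≡ 721.
1323 = 1024 + 256 + 32 + 8 + 2 + 1, so 24^1323 ≡ 721·3641·1176·4461·576·24 ≡ 4699 (mod 10585).
x_0 = 4699.
x_1 = 4699^2 mod 10585 = 291.
x_2 = 291^2 mod 10585 = 1.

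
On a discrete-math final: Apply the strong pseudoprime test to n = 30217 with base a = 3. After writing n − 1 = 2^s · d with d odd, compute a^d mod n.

6686

n − 1 = 30216 = 2^3 · 3777, so s = 3 and d = 3777.
3^3777 mod 30217 = 6686.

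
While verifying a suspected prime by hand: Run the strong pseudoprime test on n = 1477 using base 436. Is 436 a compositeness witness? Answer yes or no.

no

n − 1 = 1476 = 2^2 · 369, so s = 2 and d = 369.
By repeated squaring, 436^369 ≡ 1 (mod 1477).
x_0 = 436^369 mod 1477 = 1.
x_0 = 1, so 436 is not a witness.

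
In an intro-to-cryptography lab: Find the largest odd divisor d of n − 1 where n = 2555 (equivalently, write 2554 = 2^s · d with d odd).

1277

Halving: 2554 → 1277; 1277 is odd.
So 2554 = 2^1 · 1277.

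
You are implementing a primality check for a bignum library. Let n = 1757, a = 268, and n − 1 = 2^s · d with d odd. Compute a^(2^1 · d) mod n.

n − 1 = 1756 = 2^2 · 439, so s = 2 and d = 439.
x_0 = 268^439 mod 1757 = 765.
x_1 = 765^2 mod 1757 = 144.

144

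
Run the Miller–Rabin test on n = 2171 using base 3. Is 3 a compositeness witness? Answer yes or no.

yes

n − 1 = 2170 = 2^1 · 1085, so s = 1 and d = 1085.
Repeated squaring mod 2171: 3^1 ≡ 3, 3^2 ≡ 9, 3^4 ≡ 81, 3^8 ≡ 48, 3^16 ≡ 133, 3^32 ≡ 321, 3^64 ≡ 1004, 3^128 ≡ 672, 3^256 ≡ 16, 3^512 ≡ 256, 3^1024 ≡ 406.
1085 = 1024 + 32 + 16 + 8 + 4 + 1, so 3^1085 ≡ 406·321·133·48·81·3 ≡ 61 (mod 2171).
x_0 = 3^1085 mod 2171 = 61.
x_0 ∉ {1, 2170} and s = 1, so 3 is a Miller–Rabin witness and 2171 is composite.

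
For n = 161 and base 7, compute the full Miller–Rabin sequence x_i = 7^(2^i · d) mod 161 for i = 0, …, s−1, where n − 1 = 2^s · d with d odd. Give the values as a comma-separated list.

n − 1 = 160 = 2^5 · 5, so s = 5 and d = 5.
x_0 = 7^5 mod 161 = 63.
x_1 = 63^2 mod 161 = 105.
x_2 = 105^2 mod 161 = 77.
x_3 = 77^2 mod 161 = 133.
x_4 = 133^2 mod 161 = 140.

63, 105, 77, 133, 140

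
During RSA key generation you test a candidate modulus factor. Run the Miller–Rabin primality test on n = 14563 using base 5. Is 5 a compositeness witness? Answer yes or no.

n − 1 = 14562 = 2^1 · 7281, so s = 1 and d = 7281.
x_0 = 5^7281 mod 14563 = 14562.
x_0 = 14562 ≡ −1, so 5 is not a witness.

no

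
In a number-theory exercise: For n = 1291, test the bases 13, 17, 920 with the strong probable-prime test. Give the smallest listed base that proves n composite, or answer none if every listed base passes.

none

n − 1 = 1290 = 2^1 · 645, so s = 1 and d = 645.
Base 13: x_0 = 13^645 mod 1291 = 1. x_0 = 1, so 13 is not a witness.
Base 17: x_0 = 17^645 mod 1291 = 1. x_0 = 1, so 17 is not a witness.
Base 920: x_0 = 920^645 mod 1291 = 1. x_0 = 1, so 920 is not a witness.
No listed base is a witness for 1291.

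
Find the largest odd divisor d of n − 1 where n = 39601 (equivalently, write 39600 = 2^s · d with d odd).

2475

Halving: 39600 → 19800 → 9900 → 4950 → 2475; 2475 is odd.
So 39600 = 2^4 · 2475.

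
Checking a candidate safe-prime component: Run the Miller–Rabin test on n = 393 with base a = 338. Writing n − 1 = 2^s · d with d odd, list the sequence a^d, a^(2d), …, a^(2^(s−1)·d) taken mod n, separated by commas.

218, 364, 55

n − 1 = 392 = 2^3 · 49, so s = 3 and d = 49.
x_0 = 338^49 mod 393 = 218.
x_1 = 218^2 mod 393 = 364.
x_2 = 364^2 mod 393 = 55.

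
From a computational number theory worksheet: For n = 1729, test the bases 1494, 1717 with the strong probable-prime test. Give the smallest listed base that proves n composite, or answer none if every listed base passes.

n − 1 = 1728 = 2^6 · 27, so s = 6 and d = 27.
Base 1494: x_0 = 1494^27 mod 1729 = 1728. x_0 = 1728 ≡ −1, so 1494 is not a witness.
Base 1717: x_0 = 1717^27 mod 1729 = 1. x_0 = 1, so 1717 is not a witness.
No listed base is a witness for 1729.

none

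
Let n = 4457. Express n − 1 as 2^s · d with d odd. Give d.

Halving: 4456 → 2228 → 1114 → 557; 557 is odd.
So 4456 = 2^3 · 557.

557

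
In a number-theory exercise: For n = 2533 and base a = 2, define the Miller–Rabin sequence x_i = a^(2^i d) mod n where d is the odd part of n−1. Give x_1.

191

n − 1 = 2532 = 2^2 · 633, so s = 2 and d = 633.
x_0 = 2^633 mod 2533 = 2127.
x_1 = 2127^2 mod 2533 = 191.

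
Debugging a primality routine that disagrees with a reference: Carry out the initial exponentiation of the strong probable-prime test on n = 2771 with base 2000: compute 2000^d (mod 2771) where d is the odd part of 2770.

1859

n − 1 = 2770 = 2^1 · 1385, so s = 1 and d = 1385.
2000^1385 mod 2771 = 1859.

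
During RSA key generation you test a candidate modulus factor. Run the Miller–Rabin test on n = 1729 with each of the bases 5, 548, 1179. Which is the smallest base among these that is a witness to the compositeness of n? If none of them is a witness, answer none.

5

n − 1 = 1728 = 2^6 · 27, so s = 6 and d = 27.
Base 5: x_0 = 5^27 mod 1729 = 1217. x_0 is neither 1 nor 1728, so continue squaring. x_1 = 1217^2 mod 1729 = 1065. x_2 = 1065^2 mod 1729 = 1. x_2 = 1 but x_1 ≠ ±1, a nontrivial square root of 1 — 5 is a witness and 1729 is composite.
Base 548: x_0 = 548^27 mod 1729 = 1464. x_0 is neither 1 nor 1728, so continue squaring. x_1 = 1464^2 mod 1729 = 1065. x_2 = 1065^2 mod 1729 = 1. x_2 = 1 but x_1 ≠ ±1, a nontrivial square root of 1 — 548 is a witness and 1729 is composite.
Base 1179: x_0 = 1179^27 mod 1729 = 1483. x_0 is neither 1 nor 1728, so continue squaring. x_1 = 1483^2 mod 1729 = 1. x_1 = 1 but x_0 ≠ ±1, a nontrivial square root of 1 — 1179 is a witness and 1729 is composite.
The smallest witness among the given bases is 5.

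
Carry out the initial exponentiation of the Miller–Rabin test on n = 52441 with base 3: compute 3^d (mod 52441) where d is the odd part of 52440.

n − 1 = 52440 = 2^3 · 6555, so s = 3 and d = 6555.
3^6555 mod 52441 = 11909.

11909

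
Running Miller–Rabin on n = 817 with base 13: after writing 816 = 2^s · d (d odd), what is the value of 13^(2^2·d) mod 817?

n − 1 = 816 = 2^4 · 51, so s = 4 and d = 51.
x_0 = 13^51 mod 817 = 236.
x_1 = 236^2 mod 817 = 140.
x_2 = 140^2 mod 817 = 809.

809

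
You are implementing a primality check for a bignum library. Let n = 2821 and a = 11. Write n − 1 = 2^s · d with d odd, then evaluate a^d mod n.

n − 1 = 2820 = 2^2 · 705, so s = 2 and d = 705.
11^705 mod 2821 = 1828.

1828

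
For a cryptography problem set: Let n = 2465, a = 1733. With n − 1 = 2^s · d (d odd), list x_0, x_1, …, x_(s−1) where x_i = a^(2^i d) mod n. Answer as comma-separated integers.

n − 1 = 2464 = 2^5 · 77, so s = 5 and d = 77.
x_0 = 1733^77 mod 2465 = 1478.
x_1 = 1478^2 mod 2465 = 494.
x_2 = 494^2 mod 2465 = 1.
x_3 = 1^2 mod 2465 = 1.
x_4 = 1^2 mod 2465 = 1.

1478, 494, 1, 1, 1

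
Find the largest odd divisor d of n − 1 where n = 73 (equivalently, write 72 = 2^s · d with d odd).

Halving: 72 → 36 → 18 → 9; 9 is odd.
So 72 = 2^3 · 9.

9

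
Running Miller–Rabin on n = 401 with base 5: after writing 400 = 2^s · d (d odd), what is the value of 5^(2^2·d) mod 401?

n − 1 = 400 = 2^4 · 25, so s = 4 and d = 25.
Repeated squaring mod 401: 5^1 ≡ 5, 5^2 ≡ 25, 5^4 ≡ 224, 5^8 ≡ 51, 5^16 ≡ 195.
25 = 16 + 8 + 1, so 5^25 ≡ 195·51·5 ≡ 1 (mod 401).
x_0 = 1.
x_1 = 1^2 mod 401 = 1.
x_2 = 1^2 mod 401 = 1.

1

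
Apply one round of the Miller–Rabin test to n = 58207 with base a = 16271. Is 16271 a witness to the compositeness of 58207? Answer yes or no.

n − 1 = 58206 = 2^1 · 29103, so s = 1 and d = 29103.
x_0 = 16271^29103 mod 58207 = 58206.
x_0 = 58206 ≡ −1, so 16271 is not a witness.

no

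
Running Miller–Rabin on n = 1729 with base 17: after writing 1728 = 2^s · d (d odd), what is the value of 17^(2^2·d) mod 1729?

1

n − 1 = 1728 = 2^6 · 27, so s = 6 and d = 27.
x_0 = 17^27 mod 1729 = 818.
x_1 = 818^2 mod 1729 = 1.
x_2 = 1^2 mod 1729 = 1.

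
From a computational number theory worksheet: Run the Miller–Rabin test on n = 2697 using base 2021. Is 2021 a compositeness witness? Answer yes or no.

yes

n − 1 = 2696 = 2^3 · 337, so s = 3 and d = 337.
x_0 = 2021^337 mod 2697 = 2021.
x_0 is neither 1 nor 2696, so continue squaring.
x_1 = 2021^2 mod 2697 = 1183.
x_2 = 1183^2 mod 2697 = 2443.
Reached i = s−1 = 2 without hitting −1: 2021 is a Miller–Rabin witness and 2697 is composite.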